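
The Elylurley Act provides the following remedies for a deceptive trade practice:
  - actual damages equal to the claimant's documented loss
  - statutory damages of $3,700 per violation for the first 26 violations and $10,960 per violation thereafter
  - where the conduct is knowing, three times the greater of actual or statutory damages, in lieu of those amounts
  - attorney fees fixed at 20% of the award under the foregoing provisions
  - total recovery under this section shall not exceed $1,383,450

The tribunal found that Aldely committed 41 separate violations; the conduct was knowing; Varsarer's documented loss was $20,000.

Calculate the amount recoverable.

First 26 violations: 26 × $3,700 = $96,200
Remaining violations: (41 − 26) × $10,960 = $164,400
Statutory damages: $96,200 + $164,400 = $260,600
Greater of actual damages ($20,000) or statutory damages ($260,600): $260,600
Trebled: 3 × $260,600 = $781,800
Attorney fees: 20% of $781,800 = $156,360
Total before cap: $781,800 + $156,360 = $938,160
Cap at $1,383,450: $938,160 is within the cap, no reduction.

$938,160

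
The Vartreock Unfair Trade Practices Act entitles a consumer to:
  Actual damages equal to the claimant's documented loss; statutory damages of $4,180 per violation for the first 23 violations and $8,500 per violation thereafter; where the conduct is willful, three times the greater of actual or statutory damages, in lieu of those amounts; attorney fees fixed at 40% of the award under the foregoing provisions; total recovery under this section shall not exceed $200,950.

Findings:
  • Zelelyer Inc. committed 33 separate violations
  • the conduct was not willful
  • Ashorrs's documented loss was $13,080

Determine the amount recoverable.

$200,950

First 23 violations: 23 × $4,180 = $96,140
Remaining violations: (33 − 23) × $8,500 = $85,000
Statutory damages: $96,140 + $85,000 = $181,140
Conduct not willful: the in-lieu enhancement does not apply.
Actual plus statutory damages: $13,080 + $181,140 = $194,220
Attorney fees: 40% of $194,220 = $77,688
Total before cap: $194,220 + $77,688 = $271,908
Cap at $200,950: $271,908 exceeds the cap → $200,950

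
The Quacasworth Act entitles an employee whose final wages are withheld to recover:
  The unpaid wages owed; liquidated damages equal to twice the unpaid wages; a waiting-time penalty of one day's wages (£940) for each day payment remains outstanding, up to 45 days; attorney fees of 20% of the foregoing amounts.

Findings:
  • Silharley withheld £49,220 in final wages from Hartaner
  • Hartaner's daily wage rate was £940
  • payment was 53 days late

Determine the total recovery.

Doubled: 2 × £49,220 = £98,440
Penalty days: min(53, 45) = 45
Waiting-time penalty: 45 × £940 = £42,300
Subtotal: £49,220 + £98,440 + £42,300 = £189,960
Attorney fees: 20% of £189,960 = £37,992
Total award: £189,960 + £37,992 = £227,952

£227,952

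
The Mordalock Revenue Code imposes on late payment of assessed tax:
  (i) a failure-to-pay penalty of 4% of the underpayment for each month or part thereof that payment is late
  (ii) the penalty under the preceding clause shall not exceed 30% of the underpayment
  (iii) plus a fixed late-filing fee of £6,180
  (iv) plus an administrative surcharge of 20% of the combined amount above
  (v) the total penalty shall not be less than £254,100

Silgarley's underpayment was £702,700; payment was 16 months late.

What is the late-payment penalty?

£260,388

Accrued rate: 4% × 16 = 64%, capped at 30% → 30%
Failure-to-pay penalty: 30% of £702,700 = £210,810
Penalty before surcharge: £210,810 + £6,180 = £216,990
Administrative surcharge: 20% of £216,990 = £43,398
Total penalty: £216,990 + £43,398 = £260,388
Minimum £254,100: £260,388 meets the minimum, no increase.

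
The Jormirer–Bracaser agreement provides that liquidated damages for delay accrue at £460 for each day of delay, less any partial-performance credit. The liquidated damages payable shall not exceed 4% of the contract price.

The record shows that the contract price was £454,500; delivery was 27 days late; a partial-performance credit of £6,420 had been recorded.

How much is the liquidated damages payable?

Per-day damages: 27 × £460 = £12,420
Less partial-performance credit: £12,420 − £6,420 = £6,000
Cap: 4% of £454,500 = £18,180
Cap at £18,180: £6,000 is within the cap, no reduction.

£6,000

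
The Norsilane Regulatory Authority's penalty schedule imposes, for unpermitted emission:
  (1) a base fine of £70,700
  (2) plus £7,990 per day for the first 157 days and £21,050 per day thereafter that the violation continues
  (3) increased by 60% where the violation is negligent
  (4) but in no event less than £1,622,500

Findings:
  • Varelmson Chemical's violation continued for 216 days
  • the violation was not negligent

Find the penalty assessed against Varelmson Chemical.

Civil penalty: £2,567,080

First 157 days: 157 × £7,990 = £1,254,430
Remaining days: (216 − 157) × £21,050 = £1,241,950
Per-day component: £1,254,430 + £1,241,950 = £2,496,380
Base plus per-day: £70,700 + £2,496,380 = £2,567,080
The violation was not negligent: no 60% increase.
Minimum £1,622,500: £2,567,080 meets the minimum, no increase.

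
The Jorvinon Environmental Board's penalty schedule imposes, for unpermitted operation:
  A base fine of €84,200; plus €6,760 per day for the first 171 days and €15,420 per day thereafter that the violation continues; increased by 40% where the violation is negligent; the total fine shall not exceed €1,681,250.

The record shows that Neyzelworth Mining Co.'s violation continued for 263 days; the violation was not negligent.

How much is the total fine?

First 171 days: 171 × €6,760 = €1,155,960
Remaining days: (263 − 171) × €15,420 = €1,418,640
Per-day component: €1,155,960 + €1,418,640 = €2,574,600
Base plus per-day: €84,200 + €2,574,600 = €2,658,800
The violation was not negligent: no 40% increase.
Cap at €1,681,250: €2,658,800 exceeds the cap → €1,681,250

€1,681,250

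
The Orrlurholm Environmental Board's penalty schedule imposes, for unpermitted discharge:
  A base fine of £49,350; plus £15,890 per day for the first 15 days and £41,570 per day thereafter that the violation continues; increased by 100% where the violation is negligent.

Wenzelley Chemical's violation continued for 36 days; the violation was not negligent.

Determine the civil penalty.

First 15 days: 15 × £15,890 = £238,350
Remaining days: (36 − 15) × £41,570 = £872,970
Per-day component: £238,350 + £872,970 = £1,111,320
Base plus per-day: £49,350 + £1,111,320 = £1,160,670
The violation was not negligent: no 100% increase.

£1,160,670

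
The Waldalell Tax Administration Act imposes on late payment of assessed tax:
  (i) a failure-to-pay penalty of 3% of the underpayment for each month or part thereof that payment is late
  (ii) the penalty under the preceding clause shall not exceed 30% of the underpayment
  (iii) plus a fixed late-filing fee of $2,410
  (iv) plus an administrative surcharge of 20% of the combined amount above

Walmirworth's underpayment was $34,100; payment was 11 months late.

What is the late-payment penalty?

Penalty: $15,168

Accrued rate: 3% × 11 = 33%, capped at 30% → 30%
Failure-to-pay penalty: 30% of $34,100 = $10,230
Penalty before surcharge: $10,230 + $2,410 = $12,640
Administrative surcharge: 20% of $12,640 = $2,528
Total penalty: $12,640 + $2,528 = $15,168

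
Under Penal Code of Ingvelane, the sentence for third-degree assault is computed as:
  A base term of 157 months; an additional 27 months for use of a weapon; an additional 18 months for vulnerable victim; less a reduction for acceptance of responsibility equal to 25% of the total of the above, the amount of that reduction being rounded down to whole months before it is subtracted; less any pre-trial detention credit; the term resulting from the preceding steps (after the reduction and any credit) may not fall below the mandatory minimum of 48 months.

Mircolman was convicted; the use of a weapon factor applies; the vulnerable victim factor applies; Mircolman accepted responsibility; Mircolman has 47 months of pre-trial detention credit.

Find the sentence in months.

Use of a weapon enhancement: +27 months
Vulnerable victim enhancement: +18 months
Adjusted term: 157 months + 27 months + 18 months = 202 months
Acceptance of responsibility reduction: 25% of 202 months = 50 months (rounded down)
After reduction: 202 − 50 = 152 months
Less pre-trial detention credit: 152 months − 47 months = 105 months
Minimum 48 months: 105 months meets the minimum, no increase.

105 months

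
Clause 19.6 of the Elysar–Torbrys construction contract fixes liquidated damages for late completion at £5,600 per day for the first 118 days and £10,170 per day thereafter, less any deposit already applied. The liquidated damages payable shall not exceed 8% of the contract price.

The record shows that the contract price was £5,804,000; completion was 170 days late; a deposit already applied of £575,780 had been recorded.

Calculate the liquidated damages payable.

First 118 days: 118 × £5,600 = £660,800
Remaining days: (170 − 118) × £10,170 = £528,840
Accrued per-day damages: £660,800 + £528,840 = £1,189,640
Less deposit already applied: £1,189,640 − £575,780 = £613,860
Cap: 8% of £5,804,000 = £464,320
Cap at £464,320: £613,860 exceeds the cap → £464,320

£464,320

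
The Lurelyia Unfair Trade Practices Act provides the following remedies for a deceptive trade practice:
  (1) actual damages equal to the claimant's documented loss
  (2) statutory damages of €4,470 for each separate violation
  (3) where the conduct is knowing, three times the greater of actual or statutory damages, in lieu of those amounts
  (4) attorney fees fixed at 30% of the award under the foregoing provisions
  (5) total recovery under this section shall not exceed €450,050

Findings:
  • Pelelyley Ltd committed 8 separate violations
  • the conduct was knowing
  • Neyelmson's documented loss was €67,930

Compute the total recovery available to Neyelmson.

Statutory damages: 8 × €4,470 = €35,760
Greater of actual damages (€67,930) or statutory damages (€35,760): €67,930
Trebled: 3 × €67,930 = €203,790
Attorney fees: 30% of €203,790 = €61,137
Total before cap: €203,790 + €61,137 = €264,927
Cap at €450,050: €264,927 is within the cap, no reduction.

€264,927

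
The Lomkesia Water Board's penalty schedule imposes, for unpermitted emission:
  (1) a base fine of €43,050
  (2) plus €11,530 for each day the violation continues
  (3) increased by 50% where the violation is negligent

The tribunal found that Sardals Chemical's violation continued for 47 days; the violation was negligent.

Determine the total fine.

Civil penalty: €877,440

Per-day component: 47 × €11,530 = €541,910
Base plus per-day: €43,050 + €541,910 = €584,960
Enhancement: 50% of €584,960 = €292,480
Enhanced fine: €584,960 + €292,480 = €877,440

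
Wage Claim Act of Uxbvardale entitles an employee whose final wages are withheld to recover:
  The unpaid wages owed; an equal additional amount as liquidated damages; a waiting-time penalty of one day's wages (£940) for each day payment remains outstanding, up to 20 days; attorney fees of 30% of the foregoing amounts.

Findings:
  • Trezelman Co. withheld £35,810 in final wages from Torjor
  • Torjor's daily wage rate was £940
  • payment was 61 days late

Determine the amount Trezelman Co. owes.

Total award: £117,546

Liquidated damages (equal amount): £35,810
Penalty days: min(61, 20) = 20
Waiting-time penalty: 20 × £940 = £18,800
Subtotal: £35,810 + £35,810 + £18,800 = £90,420
Attorney fees: 30% of £90,420 = £27,126
Total award: £90,420 + £27,126 = £117,546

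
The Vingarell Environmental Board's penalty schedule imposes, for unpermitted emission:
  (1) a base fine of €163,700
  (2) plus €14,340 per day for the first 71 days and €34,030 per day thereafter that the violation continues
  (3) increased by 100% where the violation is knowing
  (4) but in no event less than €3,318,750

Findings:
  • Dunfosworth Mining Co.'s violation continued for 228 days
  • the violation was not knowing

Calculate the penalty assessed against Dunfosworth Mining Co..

First 71 days: 71 × €14,340 = €1,018,140
Remaining days: (228 − 71) × €34,030 = €5,342,710
Per-day component: €1,018,140 + €5,342,710 = €6,360,850
Base plus per-day: €163,700 + €6,360,850 = €6,524,550
The violation was not knowing: no 100% increase.
Minimum €3,318,750: €6,524,550 meets the minimum, no increase.

Civil penalty: €6,524,550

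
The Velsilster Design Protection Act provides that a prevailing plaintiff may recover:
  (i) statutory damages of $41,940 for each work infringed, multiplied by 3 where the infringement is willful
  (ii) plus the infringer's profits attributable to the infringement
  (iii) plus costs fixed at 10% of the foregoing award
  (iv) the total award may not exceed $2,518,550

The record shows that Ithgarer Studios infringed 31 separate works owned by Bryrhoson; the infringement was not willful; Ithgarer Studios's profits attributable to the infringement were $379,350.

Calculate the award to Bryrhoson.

Statutory damages: 31 × $41,940 = $1,300,140
Infringement not willful: no ×3 enhancement.
Combined award: $1,300,140 + $379,350 = $1,679,490
Costs: 10% of $1,679,490 = $167,949
Award plus costs: $1,679,490 + $167,949 = $1,847,439
Cap at $2,518,550: $1,847,439 is within the cap, no reduction.

$1,847,439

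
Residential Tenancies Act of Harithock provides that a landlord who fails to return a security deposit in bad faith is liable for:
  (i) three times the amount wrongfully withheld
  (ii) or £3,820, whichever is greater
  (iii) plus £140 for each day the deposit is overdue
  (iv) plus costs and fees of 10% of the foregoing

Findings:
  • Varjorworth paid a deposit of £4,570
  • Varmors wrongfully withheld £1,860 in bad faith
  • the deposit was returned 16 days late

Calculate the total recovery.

Trebled: 3 × £1,860 = £5,580
Minimum £3,820: £5,580 meets the minimum, no increase.
Late-return penalty: 16 × £140 = £2,240
Damages plus late penalty: £5,580 + £2,240 = £7,820
Costs and fees: 10% of £7,820 = £782
Total recovery: £7,820 + £782 = £8,602

£8,602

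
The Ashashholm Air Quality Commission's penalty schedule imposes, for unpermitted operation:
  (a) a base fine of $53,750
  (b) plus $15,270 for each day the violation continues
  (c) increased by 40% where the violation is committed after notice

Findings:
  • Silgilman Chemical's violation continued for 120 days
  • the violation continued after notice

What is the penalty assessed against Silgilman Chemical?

$2,640,610

Per-day component: 120 × $15,270 = $1,832,400
Base plus per-day: $53,750 + $1,832,400 = $1,886,150
Enhancement: 40% of $1,886,150 = $754,460
Enhanced fine: $1,886,150 + $754,460 = $2,640,610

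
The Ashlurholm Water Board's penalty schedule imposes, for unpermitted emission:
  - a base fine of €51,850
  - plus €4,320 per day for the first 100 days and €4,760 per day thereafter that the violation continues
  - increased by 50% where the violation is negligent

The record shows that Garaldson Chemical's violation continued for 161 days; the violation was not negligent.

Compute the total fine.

€774,210

First 100 days: 100 × €4,320 = €432,000
Remaining days: (161 − 100) × €4,760 = €290,360
Per-day component: €432,000 + €290,360 = €722,360
Base plus per-day: €51,850 + €722,360 = €774,210
The violation was not negligent: no 50% increase.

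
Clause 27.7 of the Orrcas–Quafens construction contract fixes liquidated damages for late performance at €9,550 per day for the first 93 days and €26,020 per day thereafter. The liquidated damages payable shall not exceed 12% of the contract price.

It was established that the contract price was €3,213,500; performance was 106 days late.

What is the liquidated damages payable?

€385,620

First 93 days: 93 × €9,550 = €888,150
Remaining days: (106 − 93) × €26,020 = €338,260
Accrued per-day damages: €888,150 + €338,260 = €1,226,410
Cap: 12% of €3,213,500 = €385,620
Cap at €385,620: €1,226,410 exceeds the cap → €385,620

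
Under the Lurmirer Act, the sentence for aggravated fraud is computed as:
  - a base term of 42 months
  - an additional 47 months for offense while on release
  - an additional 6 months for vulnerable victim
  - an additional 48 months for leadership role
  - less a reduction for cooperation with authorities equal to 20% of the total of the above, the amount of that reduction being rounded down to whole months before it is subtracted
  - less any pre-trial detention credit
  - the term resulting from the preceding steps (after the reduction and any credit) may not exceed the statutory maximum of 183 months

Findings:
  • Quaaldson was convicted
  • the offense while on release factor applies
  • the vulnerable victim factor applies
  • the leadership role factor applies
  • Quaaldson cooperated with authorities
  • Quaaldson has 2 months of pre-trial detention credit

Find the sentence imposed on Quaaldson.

Offense while on release enhancement: +47 months
Vulnerable victim enhancement: +6 months
Leadership role enhancement: +48 months
Adjusted term: 42 months + 47 months + 6 months + 48 months = 143 months
Cooperation with authorities reduction: 20% of 143 months = 28 months (rounded down)
After reduction: 143 − 28 = 115 months
Less pre-trial detention credit: 115 months − 2 months = 113 months
Cap at 183 months: 113 months is within the cap, no reduction.

113 months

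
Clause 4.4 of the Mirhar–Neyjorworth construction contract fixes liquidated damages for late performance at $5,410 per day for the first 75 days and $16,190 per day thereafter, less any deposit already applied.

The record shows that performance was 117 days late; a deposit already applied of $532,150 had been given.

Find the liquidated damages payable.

First 75 days: 75 × $5,410 = $405,750
Remaining days: (117 − 75) × $16,190 = $679,980
Accrued per-day damages: $405,750 + $679,980 = $1,085,730
Less deposit already applied: $1,085,730 − $532,150 = $553,580

$553,580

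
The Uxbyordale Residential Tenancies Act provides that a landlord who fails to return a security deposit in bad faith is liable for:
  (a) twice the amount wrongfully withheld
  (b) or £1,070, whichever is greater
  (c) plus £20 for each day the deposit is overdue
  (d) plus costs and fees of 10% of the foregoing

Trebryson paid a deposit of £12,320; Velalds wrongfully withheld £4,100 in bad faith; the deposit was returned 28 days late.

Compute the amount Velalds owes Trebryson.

Doubled: 2 × £4,100 = £8,200
Minimum £1,070: £8,200 meets the minimum, no increase.
Late-return penalty: 28 × £20 = £560
Damages plus late penalty: £8,200 + £560 = £8,760
Costs and fees: 10% of £8,760 = £876
Total recovery: £8,760 + £876 = £9,636

Recovery: £9,636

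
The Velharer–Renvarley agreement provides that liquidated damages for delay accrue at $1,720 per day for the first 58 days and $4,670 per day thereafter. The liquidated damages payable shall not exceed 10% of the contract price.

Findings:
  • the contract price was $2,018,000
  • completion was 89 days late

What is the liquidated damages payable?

$201,800

First 58 days: 58 × $1,720 = $99,760
Remaining days: (89 − 58) × $4,670 = $144,770
Accrued per-day damages: $99,760 + $144,770 = $244,530
Cap: 10% of $2,018,000 = $201,800
Cap at $201,800: $244,530 exceeds the cap → $201,800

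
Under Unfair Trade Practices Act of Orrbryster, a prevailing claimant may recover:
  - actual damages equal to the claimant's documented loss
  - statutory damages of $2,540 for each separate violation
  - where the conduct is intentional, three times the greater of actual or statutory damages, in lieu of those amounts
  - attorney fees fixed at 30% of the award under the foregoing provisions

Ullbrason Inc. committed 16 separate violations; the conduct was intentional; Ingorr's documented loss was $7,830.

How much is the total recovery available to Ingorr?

Statutory damages: 16 × $2,540 = $40,640
Greater of actual damages ($7,830) or statutory damages ($40,640): $40,640
Trebled: 3 × $40,640 = $121,920
Attorney fees: 30% of $121,920 = $36,576
Total recovery: $121,920 + $36,576 = $158,496

$158,496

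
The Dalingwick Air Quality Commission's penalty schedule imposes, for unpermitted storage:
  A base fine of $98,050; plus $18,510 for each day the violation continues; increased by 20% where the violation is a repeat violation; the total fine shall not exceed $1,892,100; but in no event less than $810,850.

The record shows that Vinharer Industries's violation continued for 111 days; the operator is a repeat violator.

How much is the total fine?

Per-day component: 111 × $18,510 = $2,054,610
Base plus per-day: $98,050 + $2,054,610 = $2,152,660
Enhancement: 20% of $2,152,660 = $430,532
Enhanced fine: $2,152,660 + $430,532 = $2,583,192
Cap at $1,892,100: $2,583,192 exceeds the cap → $1,892,100
Minimum $810,850: $1,892,100 meets the minimum, no increase.

Civil penalty: $1,892,100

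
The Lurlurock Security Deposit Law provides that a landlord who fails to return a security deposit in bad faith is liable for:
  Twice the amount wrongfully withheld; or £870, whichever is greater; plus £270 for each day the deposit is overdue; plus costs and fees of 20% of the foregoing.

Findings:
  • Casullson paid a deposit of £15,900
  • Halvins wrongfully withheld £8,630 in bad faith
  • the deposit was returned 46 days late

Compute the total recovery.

Doubled: 2 × £8,630 = £17,260
Minimum £870: £17,260 meets the minimum, no increase.
Late-return penalty: 46 × £270 = £12,420
Damages plus late penalty: £17,260 + £12,420 = £29,680
Costs and fees: 20% of £29,680 = £5,936
Total recovery: £29,680 + £5,936 = £35,616

£35,616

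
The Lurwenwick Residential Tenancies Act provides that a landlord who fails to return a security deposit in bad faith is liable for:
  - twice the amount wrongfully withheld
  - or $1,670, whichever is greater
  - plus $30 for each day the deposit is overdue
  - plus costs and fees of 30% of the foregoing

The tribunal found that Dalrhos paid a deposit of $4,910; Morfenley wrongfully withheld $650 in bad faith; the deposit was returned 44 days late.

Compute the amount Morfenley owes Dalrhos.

$3,887

Doubled: 2 × $650 = $1,300
Minimum $1,670: $1,300 is below the minimum → $1,670
Late-return penalty: 44 × $30 = $1,320
Damages plus late penalty: $1,670 + $1,320 = $2,990
Costs and fees: 30% of $2,990 = $897
Total recovery: $2,990 + $897 = $3,887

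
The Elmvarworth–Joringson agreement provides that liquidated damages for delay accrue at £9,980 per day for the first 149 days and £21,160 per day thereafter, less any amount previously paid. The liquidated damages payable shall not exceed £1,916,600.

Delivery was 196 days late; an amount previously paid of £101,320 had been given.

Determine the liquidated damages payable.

First 149 days: 149 × £9,980 = £1,487,020
Remaining days: (196 − 149) × £21,160 = £994,520
Accrued per-day damages: £1,487,020 + £994,520 = £2,481,540
Less amount previously paid: £2,481,540 − £101,320 = £2,380,220
Cap at £1,916,600: £2,380,220 exceeds the cap → £1,916,600

£1,916,600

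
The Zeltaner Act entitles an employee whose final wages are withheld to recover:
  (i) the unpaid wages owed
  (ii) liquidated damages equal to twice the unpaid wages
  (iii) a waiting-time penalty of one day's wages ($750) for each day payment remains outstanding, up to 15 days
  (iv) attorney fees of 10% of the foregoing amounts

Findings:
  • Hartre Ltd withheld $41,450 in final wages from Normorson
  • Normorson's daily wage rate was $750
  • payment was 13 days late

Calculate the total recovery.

$147,510

Doubled: 2 × $41,450 = $82,900
Penalty days: min(13, 15) = 13
Waiting-time penalty: 13 × $750 = $9,750
Subtotal: $41,450 + $82,900 + $9,750 = $134,100
Attorney fees: 10% of $134,100 = $13,410
Total award: $134,100 + $13,410 = $147,510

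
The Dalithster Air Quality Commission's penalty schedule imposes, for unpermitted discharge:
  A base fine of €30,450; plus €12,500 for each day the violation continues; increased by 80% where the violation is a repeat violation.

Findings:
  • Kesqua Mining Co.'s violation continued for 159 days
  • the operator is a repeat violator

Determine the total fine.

€3,632,310

Per-day component: 159 × €12,500 = €1,987,500
Base plus per-day: €30,450 + €1,987,500 = €2,017,950
Enhancement: 80% of €2,017,950 = €1,614,360
Enhanced fine: €2,017,950 + €1,614,360 = €3,632,310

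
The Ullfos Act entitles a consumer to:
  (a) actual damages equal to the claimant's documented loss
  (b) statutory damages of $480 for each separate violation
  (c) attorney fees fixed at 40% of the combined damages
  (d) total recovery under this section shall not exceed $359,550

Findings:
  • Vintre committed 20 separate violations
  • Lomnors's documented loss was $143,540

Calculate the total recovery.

Statutory damages: 20 × $480 = $9,600
Combined damages: $143,540 + $9,600 = $153,140
Attorney fees: 40% of $153,140 = $61,256
Total before cap: $153,140 + $61,256 = $214,396
Cap at $359,550: $214,396 is within the cap, no reduction.

$214,396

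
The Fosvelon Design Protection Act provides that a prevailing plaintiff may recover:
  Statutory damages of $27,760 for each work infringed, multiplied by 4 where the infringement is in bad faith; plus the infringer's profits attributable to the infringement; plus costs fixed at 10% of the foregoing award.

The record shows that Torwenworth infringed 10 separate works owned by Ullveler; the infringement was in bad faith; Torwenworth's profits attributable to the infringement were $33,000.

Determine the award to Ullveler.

$1,257,740

Statutory damages: 10 × $27,760 = $277,600
Multiplied by 4: 4 × $277,600 = $1,110,400
Combined award: $1,110,400 + $33,000 = $1,143,400
Costs: 10% of $1,143,400 = $114,340
Award plus costs: $1,143,400 + $114,340 = $1,257,740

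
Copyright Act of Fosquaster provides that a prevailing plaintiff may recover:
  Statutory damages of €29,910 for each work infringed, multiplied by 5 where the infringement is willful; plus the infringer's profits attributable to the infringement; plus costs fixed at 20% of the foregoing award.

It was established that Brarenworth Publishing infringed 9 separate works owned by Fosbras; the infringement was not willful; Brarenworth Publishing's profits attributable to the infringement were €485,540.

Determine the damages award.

Award: €905,676

Statutory damages: 9 × €29,910 = €269,190
Infringement not willful: no ×5 enhancement.
Combined award: €269,190 + €485,540 = €754,730
Costs: 20% of €754,730 = €150,946
Award plus costs: €754,730 + €150,946 = €905,676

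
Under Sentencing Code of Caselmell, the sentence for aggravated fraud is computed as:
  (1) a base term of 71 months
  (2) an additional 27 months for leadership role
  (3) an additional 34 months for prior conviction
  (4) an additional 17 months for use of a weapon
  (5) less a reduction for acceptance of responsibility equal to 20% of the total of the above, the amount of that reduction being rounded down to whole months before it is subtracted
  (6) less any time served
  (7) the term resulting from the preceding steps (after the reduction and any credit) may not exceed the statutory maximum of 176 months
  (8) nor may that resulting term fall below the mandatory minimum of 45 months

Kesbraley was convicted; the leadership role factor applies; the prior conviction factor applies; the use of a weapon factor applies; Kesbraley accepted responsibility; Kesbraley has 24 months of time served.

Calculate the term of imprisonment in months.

Leadership role enhancement: +27 months
Prior conviction enhancement: +34 months
Use of a weapon enhancement: +17 months
Adjusted term: 71 months + 27 months + 34 months + 17 months = 149 months
Acceptance of responsibility reduction: 20% of 149 months = 29 months (rounded down)
After reduction: 149 − 29 = 120 months
Less time served: 120 months − 24 months = 96 months
Cap at 176 months: 96 months is within the cap, no reduction.
Minimum 45 months: 96 months meets the minimum, no increase.

96 months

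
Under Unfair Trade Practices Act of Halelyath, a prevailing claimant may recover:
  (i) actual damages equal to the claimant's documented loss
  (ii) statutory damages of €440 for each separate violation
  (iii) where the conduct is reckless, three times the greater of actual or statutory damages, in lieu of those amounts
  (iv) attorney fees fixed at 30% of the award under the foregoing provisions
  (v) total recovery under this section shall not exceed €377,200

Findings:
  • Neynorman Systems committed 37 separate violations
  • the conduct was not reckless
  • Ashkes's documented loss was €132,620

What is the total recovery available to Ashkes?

€193,570

Statutory damages: 37 × €440 = €16,280
Conduct not reckless: the in-lieu enhancement does not apply.
Actual plus statutory damages: €132,620 + €16,280 = €148,900
Attorney fees: 30% of €148,900 = €44,670
Total before cap: €148,900 + €44,670 = €193,570
Cap at €377,200: €193,570 is within the cap, no reduction.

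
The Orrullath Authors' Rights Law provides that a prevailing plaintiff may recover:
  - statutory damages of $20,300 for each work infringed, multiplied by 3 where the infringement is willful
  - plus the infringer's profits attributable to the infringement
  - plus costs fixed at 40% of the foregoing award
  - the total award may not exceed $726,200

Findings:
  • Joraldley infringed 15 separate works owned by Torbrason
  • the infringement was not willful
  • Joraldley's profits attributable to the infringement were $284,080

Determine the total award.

$726,200

Statutory damages: 15 × $20,300 = $304,500
Infringement not willful: no ×3 enhancement.
Combined award: $304,500 + $284,080 = $588,580
Costs: 40% of $588,580 = $235,432
Award plus costs: $588,580 + $235,432 = $824,012
Cap at $726,200: $824,012 exceeds the cap → $726,200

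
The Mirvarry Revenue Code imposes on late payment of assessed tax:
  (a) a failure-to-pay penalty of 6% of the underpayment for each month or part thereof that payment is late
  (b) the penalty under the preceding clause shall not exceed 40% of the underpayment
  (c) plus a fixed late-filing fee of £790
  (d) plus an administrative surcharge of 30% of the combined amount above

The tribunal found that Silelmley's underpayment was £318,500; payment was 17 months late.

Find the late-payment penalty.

Penalty: £166,647

Accrued rate: 6% × 17 = 102%, capped at 40% → 40%
Failure-to-pay penalty: 40% of £318,500 = £127,400
Penalty before surcharge: £127,400 + £790 = £128,190
Administrative surcharge: 30% of £128,190 = £38,457
Total penalty: £128,190 + £38,457 = £166,647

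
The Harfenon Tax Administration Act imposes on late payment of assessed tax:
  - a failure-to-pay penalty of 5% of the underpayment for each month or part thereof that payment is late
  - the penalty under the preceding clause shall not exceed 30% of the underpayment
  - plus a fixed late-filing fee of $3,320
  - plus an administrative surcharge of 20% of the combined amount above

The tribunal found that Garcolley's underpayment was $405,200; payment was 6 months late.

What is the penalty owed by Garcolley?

$149,856

Accrued rate: 5% × 6 = 30%, capped at 30% → 30%
Failure-to-pay penalty: 30% of $405,200 = $121,560
Penalty before surcharge: $121,560 + $3,320 = $124,880
Administrative surcharge: 20% of $124,880 = $24,976
Total penalty: $124,880 + $24,976 = $149,856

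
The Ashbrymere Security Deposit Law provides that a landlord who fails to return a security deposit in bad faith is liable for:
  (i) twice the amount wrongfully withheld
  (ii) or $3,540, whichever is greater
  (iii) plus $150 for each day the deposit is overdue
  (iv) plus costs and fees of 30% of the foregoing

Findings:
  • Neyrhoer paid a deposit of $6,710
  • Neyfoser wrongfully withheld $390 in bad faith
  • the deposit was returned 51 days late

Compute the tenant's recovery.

Recovery: $14,547

Doubled: 2 × $390 = $780
Minimum $3,540: $780 is below the minimum → $3,540
Late-return penalty: 51 × $150 = $7,650
Damages plus late penalty: $3,540 + $7,650 = $11,190
Costs and fees: 30% of $11,190 = $3,357
Total recovery: $11,190 + $3,357 = $14,547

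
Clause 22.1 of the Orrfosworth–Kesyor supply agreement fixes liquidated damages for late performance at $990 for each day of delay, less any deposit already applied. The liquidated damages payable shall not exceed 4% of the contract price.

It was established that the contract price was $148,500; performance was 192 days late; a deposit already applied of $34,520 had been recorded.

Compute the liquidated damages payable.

$5,940

Per-day damages: 192 × $990 = $190,080
Less deposit already applied: $190,080 − $34,520 = $155,560
Cap: 4% of $148,500 = $5,940
Cap at $5,940: $155,560 exceeds the cap → $5,940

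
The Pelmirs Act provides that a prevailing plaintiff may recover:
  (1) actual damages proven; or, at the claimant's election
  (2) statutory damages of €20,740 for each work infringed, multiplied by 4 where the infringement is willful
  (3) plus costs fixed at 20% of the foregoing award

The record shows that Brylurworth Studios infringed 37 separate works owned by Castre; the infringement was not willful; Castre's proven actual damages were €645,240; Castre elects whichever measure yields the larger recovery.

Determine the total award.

Statutory damages: 37 × €20,740 = €767,380
Infringement not willful: no ×4 enhancement.
Greater of actual damages (€645,240) or statutory damages (€767,380): €767,380
Costs: 20% of €767,380 = €153,476
Award plus costs: €767,380 + €153,476 = €920,856

€920,856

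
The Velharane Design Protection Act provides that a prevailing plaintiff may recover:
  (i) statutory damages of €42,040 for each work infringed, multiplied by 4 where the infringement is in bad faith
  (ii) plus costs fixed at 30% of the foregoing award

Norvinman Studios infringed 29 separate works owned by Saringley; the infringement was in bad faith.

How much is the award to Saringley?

Statutory damages: 29 × €42,040 = €1,219,160
Multiplied by 4: 4 × €1,219,160 = €4,876,640
Costs: 30% of €4,876,640 = €1,462,992
Award plus costs: €4,876,640 + €1,462,992 = €6,339,632

€6,339,632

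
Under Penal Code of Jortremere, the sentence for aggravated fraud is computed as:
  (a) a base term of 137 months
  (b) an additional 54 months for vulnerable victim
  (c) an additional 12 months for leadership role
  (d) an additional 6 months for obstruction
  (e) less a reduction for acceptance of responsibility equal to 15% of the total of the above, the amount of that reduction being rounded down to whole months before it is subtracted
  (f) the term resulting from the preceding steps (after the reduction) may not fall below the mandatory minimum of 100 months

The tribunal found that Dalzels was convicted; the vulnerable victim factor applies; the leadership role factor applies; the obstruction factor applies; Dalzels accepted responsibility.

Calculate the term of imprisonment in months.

Sentence: 178 months

Vulnerable victim enhancement: +54 months
Leadership role enhancement: +12 months
Obstruction enhancement: +6 months
Adjusted term: 137 months + 54 months + 12 months + 6 months = 209 months
Acceptance of responsibility reduction: 15% of 209 months = 31 months (rounded down)
After reduction: 209 − 31 = 178 months
Minimum 100 months: 178 months meets the minimum, no increase.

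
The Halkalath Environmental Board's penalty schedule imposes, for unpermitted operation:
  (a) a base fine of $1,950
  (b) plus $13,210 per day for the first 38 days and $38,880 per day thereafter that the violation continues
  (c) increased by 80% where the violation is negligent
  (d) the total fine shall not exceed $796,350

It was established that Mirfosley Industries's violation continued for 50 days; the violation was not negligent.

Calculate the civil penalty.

$796,350

First 38 days: 38 × $13,210 = $501,980
Remaining days: (50 − 38) × $38,880 = $466,560
Per-day component: $501,980 + $466,560 = $968,540
Base plus per-day: $1,950 + $968,540 = $970,490
The violation was not negligent: no 80% increase.
Cap at $796,350: $970,490 exceeds the cap → $796,350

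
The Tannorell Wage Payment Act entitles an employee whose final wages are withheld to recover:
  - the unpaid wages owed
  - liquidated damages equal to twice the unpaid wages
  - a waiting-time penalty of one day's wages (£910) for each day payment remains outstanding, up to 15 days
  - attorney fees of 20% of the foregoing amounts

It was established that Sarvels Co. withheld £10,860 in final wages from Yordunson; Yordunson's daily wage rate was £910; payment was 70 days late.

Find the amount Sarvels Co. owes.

Doubled: 2 × £10,860 = £21,720
Penalty days: min(70, 15) = 15
Waiting-time penalty: 15 × £910 = £13,650
Subtotal: £10,860 + £21,720 + £13,650 = £46,230
Attorney fees: 20% of £46,230 = £9,246
Total award: £46,230 + £9,246 = £55,476

Total award: £55,476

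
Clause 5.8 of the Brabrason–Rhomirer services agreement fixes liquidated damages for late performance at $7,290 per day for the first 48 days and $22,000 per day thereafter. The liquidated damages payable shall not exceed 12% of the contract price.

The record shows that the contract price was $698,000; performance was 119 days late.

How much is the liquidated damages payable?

First 48 days: 48 × $7,290 = $349,920
Remaining days: (119 − 48) × $22,000 = $1,562,000
Accrued per-day damages: $349,920 + $1,562,000 = $1,911,920
Cap: 12% of $698,000 = $83,760
Cap at $83,760: $1,911,920 exceeds the cap → $83,760

$83,760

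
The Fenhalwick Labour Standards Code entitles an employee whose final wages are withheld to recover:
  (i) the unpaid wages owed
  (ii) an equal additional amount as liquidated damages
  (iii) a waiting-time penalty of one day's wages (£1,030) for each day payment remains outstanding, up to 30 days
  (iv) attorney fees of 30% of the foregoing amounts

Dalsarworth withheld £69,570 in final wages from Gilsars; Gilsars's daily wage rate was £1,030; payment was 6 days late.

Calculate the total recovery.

Liquidated damages (equal amount): £69,570
Penalty days: min(6, 30) = 6
Waiting-time penalty: 6 × £1,030 = £6,180
Subtotal: £69,570 + £69,570 + £6,180 = £145,320
Attorney fees: 30% of £145,320 = £43,596
Total award: £145,320 + £43,596 = £188,916

Total award: £188,916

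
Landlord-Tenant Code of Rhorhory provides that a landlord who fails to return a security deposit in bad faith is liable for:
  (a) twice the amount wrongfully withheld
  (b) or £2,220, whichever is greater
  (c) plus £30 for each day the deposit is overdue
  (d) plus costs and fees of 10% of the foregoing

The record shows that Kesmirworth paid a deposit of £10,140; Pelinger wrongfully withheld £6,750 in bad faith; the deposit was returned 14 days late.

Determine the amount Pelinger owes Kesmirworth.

£15,312

Doubled: 2 × £6,750 = £13,500
Minimum £2,220: £13,500 meets the minimum, no increase.
Late-return penalty: 14 × £30 = £420
Damages plus late penalty: £13,500 + £420 = £13,920
Costs and fees: 10% of £13,920 = £1,392
Total recovery: £13,920 + £1,392 = £15,312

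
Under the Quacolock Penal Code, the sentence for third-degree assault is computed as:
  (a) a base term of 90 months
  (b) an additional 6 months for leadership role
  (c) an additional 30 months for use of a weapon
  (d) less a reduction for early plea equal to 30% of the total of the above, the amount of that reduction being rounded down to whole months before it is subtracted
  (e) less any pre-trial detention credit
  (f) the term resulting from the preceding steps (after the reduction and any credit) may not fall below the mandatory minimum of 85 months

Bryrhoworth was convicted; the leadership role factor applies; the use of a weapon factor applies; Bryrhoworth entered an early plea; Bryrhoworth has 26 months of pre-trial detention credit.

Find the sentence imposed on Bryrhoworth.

Leadership role enhancement: +6 months
Use of a weapon enhancement: +30 months
Adjusted term: 90 months + 6 months + 30 months = 126 months
Early plea reduction: 30% of 126 months = 37 months (rounded down)
After reduction: 126 − 37 = 89 months
Less pre-trial detention credit: 89 months − 26 months = 63 months
Minimum 85 months: 63 months is below the minimum → 85 months

Sentence: 85 months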